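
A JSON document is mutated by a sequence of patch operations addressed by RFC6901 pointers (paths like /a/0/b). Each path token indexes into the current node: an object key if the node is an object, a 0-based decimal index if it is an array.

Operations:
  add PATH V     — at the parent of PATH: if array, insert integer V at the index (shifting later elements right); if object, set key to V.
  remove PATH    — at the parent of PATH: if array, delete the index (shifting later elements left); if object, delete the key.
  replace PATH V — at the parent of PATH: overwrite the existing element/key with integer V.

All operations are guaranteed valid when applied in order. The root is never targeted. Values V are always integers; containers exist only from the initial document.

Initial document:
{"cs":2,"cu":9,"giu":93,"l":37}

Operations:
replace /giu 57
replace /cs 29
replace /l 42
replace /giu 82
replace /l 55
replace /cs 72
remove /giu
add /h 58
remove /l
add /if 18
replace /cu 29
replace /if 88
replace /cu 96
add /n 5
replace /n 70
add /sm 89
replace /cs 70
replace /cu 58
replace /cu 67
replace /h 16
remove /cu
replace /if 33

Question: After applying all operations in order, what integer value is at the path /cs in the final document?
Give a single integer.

Answer: 70

Derivation:
After op 1 (replace /giu 57): {"cs":2,"cu":9,"giu":57,"l":37}
After op 2 (replace /cs 29): {"cs":29,"cu":9,"giu":57,"l":37}
After op 3 (replace /l 42): {"cs":29,"cu":9,"giu":57,"l":42}
After op 4 (replace /giu 82): {"cs":29,"cu":9,"giu":82,"l":42}
After op 5 (replace /l 55): {"cs":29,"cu":9,"giu":82,"l":55}
After op 6 (replace /cs 72): {"cs":72,"cu":9,"giu":82,"l":55}
After op 7 (remove /giu): {"cs":72,"cu":9,"l":55}
After op 8 (add /h 58): {"cs":72,"cu":9,"h":58,"l":55}
After op 9 (remove /l): {"cs":72,"cu":9,"h":58}
After op 10 (add /if 18): {"cs":72,"cu":9,"h":58,"if":18}
After op 11 (replace /cu 29): {"cs":72,"cu":29,"h":58,"if":18}
After op 12 (replace /if 88): {"cs":72,"cu":29,"h":58,"if":88}
After op 13 (replace /cu 96): {"cs":72,"cu":96,"h":58,"if":88}
After op 14 (add /n 5): {"cs":72,"cu":96,"h":58,"if":88,"n":5}
After op 15 (replace /n 70): {"cs":72,"cu":96,"h":58,"if":88,"n":70}
After op 16 (add /sm 89): {"cs":72,"cu":96,"h":58,"if":88,"n":70,"sm":89}
After op 17 (replace /cs 70): {"cs":70,"cu":96,"h":58,"if":88,"n":70,"sm":89}
After op 18 (replace /cu 58): {"cs":70,"cu":58,"h":58,"if":88,"n":70,"sm":89}
After op 19 (replace /cu 67): {"cs":70,"cu":67,"h":58,"if":88,"n":70,"sm":89}
After op 20 (replace /h 16): {"cs":70,"cu":67,"h":16,"if":88,"n":70,"sm":89}
After op 21 (remove /cu): {"cs":70,"h":16,"if":88,"n":70,"sm":89}
After op 22 (replace /if 33): {"cs":70,"h":16,"if":33,"n":70,"sm":89}
Value at /cs: 70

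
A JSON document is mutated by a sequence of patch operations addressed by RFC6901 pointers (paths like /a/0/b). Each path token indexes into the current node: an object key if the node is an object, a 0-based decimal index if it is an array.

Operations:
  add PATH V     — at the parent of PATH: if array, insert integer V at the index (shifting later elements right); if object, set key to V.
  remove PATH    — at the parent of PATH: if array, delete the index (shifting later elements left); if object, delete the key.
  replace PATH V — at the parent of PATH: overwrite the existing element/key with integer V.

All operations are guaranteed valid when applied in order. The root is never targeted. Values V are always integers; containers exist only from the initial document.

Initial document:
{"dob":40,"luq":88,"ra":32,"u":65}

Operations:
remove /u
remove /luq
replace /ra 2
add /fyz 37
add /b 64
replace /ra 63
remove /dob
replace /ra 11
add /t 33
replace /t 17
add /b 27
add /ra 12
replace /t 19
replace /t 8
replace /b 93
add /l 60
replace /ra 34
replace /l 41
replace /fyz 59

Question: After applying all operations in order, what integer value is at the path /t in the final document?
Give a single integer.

After op 1 (remove /u): {"dob":40,"luq":88,"ra":32}
After op 2 (remove /luq): {"dob":40,"ra":32}
After op 3 (replace /ra 2): {"dob":40,"ra":2}
After op 4 (add /fyz 37): {"dob":40,"fyz":37,"ra":2}
After op 5 (add /b 64): {"b":64,"dob":40,"fyz":37,"ra":2}
After op 6 (replace /ra 63): {"b":64,"dob":40,"fyz":37,"ra":63}
After op 7 (remove /dob): {"b":64,"fyz":37,"ra":63}
After op 8 (replace /ra 11): {"b":64,"fyz":37,"ra":11}
After op 9 (add /t 33): {"b":64,"fyz":37,"ra":11,"t":33}
After op 10 (replace /t 17): {"b":64,"fyz":37,"ra":11,"t":17}
After op 11 (add /b 27): {"b":27,"fyz":37,"ra":11,"t":17}
After op 12 (add /ra 12): {"b":27,"fyz":37,"ra":12,"t":17}
After op 13 (replace /t 19): {"b":27,"fyz":37,"ra":12,"t":19}
After op 14 (replace /t 8): {"b":27,"fyz":37,"ra":12,"t":8}
After op 15 (replace /b 93): {"b":93,"fyz":37,"ra":12,"t":8}
After op 16 (add /l 60): {"b":93,"fyz":37,"l":60,"ra":12,"t":8}
After op 17 (replace /ra 34): {"b":93,"fyz":37,"l":60,"ra":34,"t":8}
After op 18 (replace /l 41): {"b":93,"fyz":37,"l":41,"ra":34,"t":8}
After op 19 (replace /fyz 59): {"b":93,"fyz":59,"l":41,"ra":34,"t":8}
Value at /t: 8

Answer: 8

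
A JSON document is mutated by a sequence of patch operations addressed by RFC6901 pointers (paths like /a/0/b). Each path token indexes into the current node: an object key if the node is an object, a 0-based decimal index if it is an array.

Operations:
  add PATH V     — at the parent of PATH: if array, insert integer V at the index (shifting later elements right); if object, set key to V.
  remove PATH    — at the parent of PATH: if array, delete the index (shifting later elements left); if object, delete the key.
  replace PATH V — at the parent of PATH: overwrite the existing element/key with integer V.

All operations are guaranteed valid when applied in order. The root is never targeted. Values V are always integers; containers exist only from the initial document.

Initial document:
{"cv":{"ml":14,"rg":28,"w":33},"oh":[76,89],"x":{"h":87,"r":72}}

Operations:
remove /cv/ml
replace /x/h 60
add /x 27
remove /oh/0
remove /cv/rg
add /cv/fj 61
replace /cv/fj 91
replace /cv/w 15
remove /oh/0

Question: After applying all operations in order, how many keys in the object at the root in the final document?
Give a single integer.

Answer: 3

Derivation:
After op 1 (remove /cv/ml): {"cv":{"rg":28,"w":33},"oh":[76,89],"x":{"h":87,"r":72}}
After op 2 (replace /x/h 60): {"cv":{"rg":28,"w":33},"oh":[76,89],"x":{"h":60,"r":72}}
After op 3 (add /x 27): {"cv":{"rg":28,"w":33},"oh":[76,89],"x":27}
After op 4 (remove /oh/0): {"cv":{"rg":28,"w":33},"oh":[89],"x":27}
After op 5 (remove /cv/rg): {"cv":{"w":33},"oh":[89],"x":27}
After op 6 (add /cv/fj 61): {"cv":{"fj":61,"w":33},"oh":[89],"x":27}
After op 7 (replace /cv/fj 91): {"cv":{"fj":91,"w":33},"oh":[89],"x":27}
After op 8 (replace /cv/w 15): {"cv":{"fj":91,"w":15},"oh":[89],"x":27}
After op 9 (remove /oh/0): {"cv":{"fj":91,"w":15},"oh":[],"x":27}
Size at the root: 3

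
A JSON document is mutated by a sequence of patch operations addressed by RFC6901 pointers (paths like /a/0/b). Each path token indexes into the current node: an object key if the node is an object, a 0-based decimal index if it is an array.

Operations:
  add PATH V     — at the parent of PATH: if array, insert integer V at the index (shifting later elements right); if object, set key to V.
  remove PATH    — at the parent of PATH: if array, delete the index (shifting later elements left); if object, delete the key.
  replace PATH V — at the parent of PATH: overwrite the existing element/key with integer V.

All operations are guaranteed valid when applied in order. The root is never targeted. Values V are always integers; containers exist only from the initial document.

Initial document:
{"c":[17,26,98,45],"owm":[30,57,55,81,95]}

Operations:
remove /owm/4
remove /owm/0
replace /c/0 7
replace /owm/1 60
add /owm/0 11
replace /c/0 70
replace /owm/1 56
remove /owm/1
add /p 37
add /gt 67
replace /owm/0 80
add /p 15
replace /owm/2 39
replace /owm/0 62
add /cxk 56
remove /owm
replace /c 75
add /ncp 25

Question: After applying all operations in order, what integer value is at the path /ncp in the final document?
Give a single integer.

After op 1 (remove /owm/4): {"c":[17,26,98,45],"owm":[30,57,55,81]}
After op 2 (remove /owm/0): {"c":[17,26,98,45],"owm":[57,55,81]}
After op 3 (replace /c/0 7): {"c":[7,26,98,45],"owm":[57,55,81]}
After op 4 (replace /owm/1 60): {"c":[7,26,98,45],"owm":[57,60,81]}
After op 5 (add /owm/0 11): {"c":[7,26,98,45],"owm":[11,57,60,81]}
After op 6 (replace /c/0 70): {"c":[70,26,98,45],"owm":[11,57,60,81]}
After op 7 (replace /owm/1 56): {"c":[70,26,98,45],"owm":[11,56,60,81]}
After op 8 (remove /owm/1): {"c":[70,26,98,45],"owm":[11,60,81]}
After op 9 (add /p 37): {"c":[70,26,98,45],"owm":[11,60,81],"p":37}
After op 10 (add /gt 67): {"c":[70,26,98,45],"gt":67,"owm":[11,60,81],"p":37}
After op 11 (replace /owm/0 80): {"c":[70,26,98,45],"gt":67,"owm":[80,60,81],"p":37}
After op 12 (add /p 15): {"c":[70,26,98,45],"gt":67,"owm":[80,60,81],"p":15}
After op 13 (replace /owm/2 39): {"c":[70,26,98,45],"gt":67,"owm":[80,60,39],"p":15}
After op 14 (replace /owm/0 62): {"c":[70,26,98,45],"gt":67,"owm":[62,60,39],"p":15}
After op 15 (add /cxk 56): {"c":[70,26,98,45],"cxk":56,"gt":67,"owm":[62,60,39],"p":15}
After op 16 (remove /owm): {"c":[70,26,98,45],"cxk":56,"gt":67,"p":15}
After op 17 (replace /c 75): {"c":75,"cxk":56,"gt":67,"p":15}
After op 18 (add /ncp 25): {"c":75,"cxk":56,"gt":67,"ncp":25,"p":15}
Value at /ncp: 25

Answer: 25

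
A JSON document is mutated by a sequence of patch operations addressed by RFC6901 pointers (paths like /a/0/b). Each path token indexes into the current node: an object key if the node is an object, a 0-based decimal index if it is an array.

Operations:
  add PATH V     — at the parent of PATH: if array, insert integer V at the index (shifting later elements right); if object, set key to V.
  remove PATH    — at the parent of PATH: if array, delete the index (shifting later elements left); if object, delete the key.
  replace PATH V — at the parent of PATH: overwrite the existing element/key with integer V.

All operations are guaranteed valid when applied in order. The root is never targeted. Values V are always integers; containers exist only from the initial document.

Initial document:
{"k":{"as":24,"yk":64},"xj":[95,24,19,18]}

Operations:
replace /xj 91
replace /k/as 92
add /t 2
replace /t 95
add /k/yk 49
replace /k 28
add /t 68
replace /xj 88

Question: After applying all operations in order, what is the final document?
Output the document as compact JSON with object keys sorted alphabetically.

After op 1 (replace /xj 91): {"k":{"as":24,"yk":64},"xj":91}
After op 2 (replace /k/as 92): {"k":{"as":92,"yk":64},"xj":91}
After op 3 (add /t 2): {"k":{"as":92,"yk":64},"t":2,"xj":91}
After op 4 (replace /t 95): {"k":{"as":92,"yk":64},"t":95,"xj":91}
After op 5 (add /k/yk 49): {"k":{"as":92,"yk":49},"t":95,"xj":91}
After op 6 (replace /k 28): {"k":28,"t":95,"xj":91}
After op 7 (add /t 68): {"k":28,"t":68,"xj":91}
After op 8 (replace /xj 88): {"k":28,"t":68,"xj":88}

Answer: {"k":28,"t":68,"xj":88}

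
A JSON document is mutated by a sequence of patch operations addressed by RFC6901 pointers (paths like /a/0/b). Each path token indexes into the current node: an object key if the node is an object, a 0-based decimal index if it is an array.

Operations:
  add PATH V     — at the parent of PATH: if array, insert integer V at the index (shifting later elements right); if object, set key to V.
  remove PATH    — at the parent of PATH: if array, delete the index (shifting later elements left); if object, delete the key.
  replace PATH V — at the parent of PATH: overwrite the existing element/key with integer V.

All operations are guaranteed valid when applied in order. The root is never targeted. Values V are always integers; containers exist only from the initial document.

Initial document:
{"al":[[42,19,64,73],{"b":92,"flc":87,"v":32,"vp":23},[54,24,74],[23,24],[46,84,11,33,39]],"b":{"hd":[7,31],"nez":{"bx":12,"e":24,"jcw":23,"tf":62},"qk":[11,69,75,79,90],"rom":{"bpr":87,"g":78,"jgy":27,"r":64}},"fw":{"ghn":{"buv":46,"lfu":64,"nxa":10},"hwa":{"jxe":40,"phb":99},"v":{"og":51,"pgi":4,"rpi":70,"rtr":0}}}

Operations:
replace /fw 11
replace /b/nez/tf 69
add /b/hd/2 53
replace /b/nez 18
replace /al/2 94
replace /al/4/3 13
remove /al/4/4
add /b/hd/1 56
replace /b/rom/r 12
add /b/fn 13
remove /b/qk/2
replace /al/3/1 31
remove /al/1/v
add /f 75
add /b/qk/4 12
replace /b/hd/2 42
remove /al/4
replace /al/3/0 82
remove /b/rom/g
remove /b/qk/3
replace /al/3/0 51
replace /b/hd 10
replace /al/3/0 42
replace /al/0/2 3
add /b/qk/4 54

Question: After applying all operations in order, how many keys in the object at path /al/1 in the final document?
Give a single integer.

Answer: 3

Derivation:
After op 1 (replace /fw 11): {"al":[[42,19,64,73],{"b":92,"flc":87,"v":32,"vp":23},[54,24,74],[23,24],[46,84,11,33,39]],"b":{"hd":[7,31],"nez":{"bx":12,"e":24,"jcw":23,"tf":62},"qk":[11,69,75,79,90],"rom":{"bpr":87,"g":78,"jgy":27,"r":64}},"fw":11}
After op 2 (replace /b/nez/tf 69): {"al":[[42,19,64,73],{"b":92,"flc":87,"v":32,"vp":23},[54,24,74],[23,24],[46,84,11,33,39]],"b":{"hd":[7,31],"nez":{"bx":12,"e":24,"jcw":23,"tf":69},"qk":[11,69,75,79,90],"rom":{"bpr":87,"g":78,"jgy":27,"r":64}},"fw":11}
After op 3 (add /b/hd/2 53): {"al":[[42,19,64,73],{"b":92,"flc":87,"v":32,"vp":23},[54,24,74],[23,24],[46,84,11,33,39]],"b":{"hd":[7,31,53],"nez":{"bx":12,"e":24,"jcw":23,"tf":69},"qk":[11,69,75,79,90],"rom":{"bpr":87,"g":78,"jgy":27,"r":64}},"fw":11}
After op 4 (replace /b/nez 18): {"al":[[42,19,64,73],{"b":92,"flc":87,"v":32,"vp":23},[54,24,74],[23,24],[46,84,11,33,39]],"b":{"hd":[7,31,53],"nez":18,"qk":[11,69,75,79,90],"rom":{"bpr":87,"g":78,"jgy":27,"r":64}},"fw":11}
After op 5 (replace /al/2 94): {"al":[[42,19,64,73],{"b":92,"flc":87,"v":32,"vp":23},94,[23,24],[46,84,11,33,39]],"b":{"hd":[7,31,53],"nez":18,"qk":[11,69,75,79,90],"rom":{"bpr":87,"g":78,"jgy":27,"r":64}},"fw":11}
After op 6 (replace /al/4/3 13): {"al":[[42,19,64,73],{"b":92,"flc":87,"v":32,"vp":23},94,[23,24],[46,84,11,13,39]],"b":{"hd":[7,31,53],"nez":18,"qk":[11,69,75,79,90],"rom":{"bpr":87,"g":78,"jgy":27,"r":64}},"fw":11}
After op 7 (remove /al/4/4): {"al":[[42,19,64,73],{"b":92,"flc":87,"v":32,"vp":23},94,[23,24],[46,84,11,13]],"b":{"hd":[7,31,53],"nez":18,"qk":[11,69,75,79,90],"rom":{"bpr":87,"g":78,"jgy":27,"r":64}},"fw":11}
After op 8 (add /b/hd/1 56): {"al":[[42,19,64,73],{"b":92,"flc":87,"v":32,"vp":23},94,[23,24],[46,84,11,13]],"b":{"hd":[7,56,31,53],"nez":18,"qk":[11,69,75,79,90],"rom":{"bpr":87,"g":78,"jgy":27,"r":64}},"fw":11}
After op 9 (replace /b/rom/r 12): {"al":[[42,19,64,73],{"b":92,"flc":87,"v":32,"vp":23},94,[23,24],[46,84,11,13]],"b":{"hd":[7,56,31,53],"nez":18,"qk":[11,69,75,79,90],"rom":{"bpr":87,"g":78,"jgy":27,"r":12}},"fw":11}
After op 10 (add /b/fn 13): {"al":[[42,19,64,73],{"b":92,"flc":87,"v":32,"vp":23},94,[23,24],[46,84,11,13]],"b":{"fn":13,"hd":[7,56,31,53],"nez":18,"qk":[11,69,75,79,90],"rom":{"bpr":87,"g":78,"jgy":27,"r":12}},"fw":11}
After op 11 (remove /b/qk/2): {"al":[[42,19,64,73],{"b":92,"flc":87,"v":32,"vp":23},94,[23,24],[46,84,11,13]],"b":{"fn":13,"hd":[7,56,31,53],"nez":18,"qk":[11,69,79,90],"rom":{"bpr":87,"g":78,"jgy":27,"r":12}},"fw":11}
After op 12 (replace /al/3/1 31): {"al":[[42,19,64,73],{"b":92,"flc":87,"v":32,"vp":23},94,[23,31],[46,84,11,13]],"b":{"fn":13,"hd":[7,56,31,53],"nez":18,"qk":[11,69,79,90],"rom":{"bpr":87,"g":78,"jgy":27,"r":12}},"fw":11}
After op 13 (remove /al/1/v): {"al":[[42,19,64,73],{"b":92,"flc":87,"vp":23},94,[23,31],[46,84,11,13]],"b":{"fn":13,"hd":[7,56,31,53],"nez":18,"qk":[11,69,79,90],"rom":{"bpr":87,"g":78,"jgy":27,"r":12}},"fw":11}
After op 14 (add /f 75): {"al":[[42,19,64,73],{"b":92,"flc":87,"vp":23},94,[23,31],[46,84,11,13]],"b":{"fn":13,"hd":[7,56,31,53],"nez":18,"qk":[11,69,79,90],"rom":{"bpr":87,"g":78,"jgy":27,"r":12}},"f":75,"fw":11}
After op 15 (add /b/qk/4 12): {"al":[[42,19,64,73],{"b":92,"flc":87,"vp":23},94,[23,31],[46,84,11,13]],"b":{"fn":13,"hd":[7,56,31,53],"nez":18,"qk":[11,69,79,90,12],"rom":{"bpr":87,"g":78,"jgy":27,"r":12}},"f":75,"fw":11}
After op 16 (replace /b/hd/2 42): {"al":[[42,19,64,73],{"b":92,"flc":87,"vp":23},94,[23,31],[46,84,11,13]],"b":{"fn":13,"hd":[7,56,42,53],"nez":18,"qk":[11,69,79,90,12],"rom":{"bpr":87,"g":78,"jgy":27,"r":12}},"f":75,"fw":11}
After op 17 (remove /al/4): {"al":[[42,19,64,73],{"b":92,"flc":87,"vp":23},94,[23,31]],"b":{"fn":13,"hd":[7,56,42,53],"nez":18,"qk":[11,69,79,90,12],"rom":{"bpr":87,"g":78,"jgy":27,"r":12}},"f":75,"fw":11}
After op 18 (replace /al/3/0 82): {"al":[[42,19,64,73],{"b":92,"flc":87,"vp":23},94,[82,31]],"b":{"fn":13,"hd":[7,56,42,53],"nez":18,"qk":[11,69,79,90,12],"rom":{"bpr":87,"g":78,"jgy":27,"r":12}},"f":75,"fw":11}
After op 19 (remove /b/rom/g): {"al":[[42,19,64,73],{"b":92,"flc":87,"vp":23},94,[82,31]],"b":{"fn":13,"hd":[7,56,42,53],"nez":18,"qk":[11,69,79,90,12],"rom":{"bpr":87,"jgy":27,"r":12}},"f":75,"fw":11}
After op 20 (remove /b/qk/3): {"al":[[42,19,64,73],{"b":92,"flc":87,"vp":23},94,[82,31]],"b":{"fn":13,"hd":[7,56,42,53],"nez":18,"qk":[11,69,79,12],"rom":{"bpr":87,"jgy":27,"r":12}},"f":75,"fw":11}
After op 21 (replace /al/3/0 51): {"al":[[42,19,64,73],{"b":92,"flc":87,"vp":23},94,[51,31]],"b":{"fn":13,"hd":[7,56,42,53],"nez":18,"qk":[11,69,79,12],"rom":{"bpr":87,"jgy":27,"r":12}},"f":75,"fw":11}
After op 22 (replace /b/hd 10): {"al":[[42,19,64,73],{"b":92,"flc":87,"vp":23},94,[51,31]],"b":{"fn":13,"hd":10,"nez":18,"qk":[11,69,79,12],"rom":{"bpr":87,"jgy":27,"r":12}},"f":75,"fw":11}
After op 23 (replace /al/3/0 42): {"al":[[42,19,64,73],{"b":92,"flc":87,"vp":23},94,[42,31]],"b":{"fn":13,"hd":10,"nez":18,"qk":[11,69,79,12],"rom":{"bpr":87,"jgy":27,"r":12}},"f":75,"fw":11}
After op 24 (replace /al/0/2 3): {"al":[[42,19,3,73],{"b":92,"flc":87,"vp":23},94,[42,31]],"b":{"fn":13,"hd":10,"nez":18,"qk":[11,69,79,12],"rom":{"bpr":87,"jgy":27,"r":12}},"f":75,"fw":11}
After op 25 (add /b/qk/4 54): {"al":[[42,19,3,73],{"b":92,"flc":87,"vp":23},94,[42,31]],"b":{"fn":13,"hd":10,"nez":18,"qk":[11,69,79,12,54],"rom":{"bpr":87,"jgy":27,"r":12}},"f":75,"fw":11}
Size at path /al/1: 3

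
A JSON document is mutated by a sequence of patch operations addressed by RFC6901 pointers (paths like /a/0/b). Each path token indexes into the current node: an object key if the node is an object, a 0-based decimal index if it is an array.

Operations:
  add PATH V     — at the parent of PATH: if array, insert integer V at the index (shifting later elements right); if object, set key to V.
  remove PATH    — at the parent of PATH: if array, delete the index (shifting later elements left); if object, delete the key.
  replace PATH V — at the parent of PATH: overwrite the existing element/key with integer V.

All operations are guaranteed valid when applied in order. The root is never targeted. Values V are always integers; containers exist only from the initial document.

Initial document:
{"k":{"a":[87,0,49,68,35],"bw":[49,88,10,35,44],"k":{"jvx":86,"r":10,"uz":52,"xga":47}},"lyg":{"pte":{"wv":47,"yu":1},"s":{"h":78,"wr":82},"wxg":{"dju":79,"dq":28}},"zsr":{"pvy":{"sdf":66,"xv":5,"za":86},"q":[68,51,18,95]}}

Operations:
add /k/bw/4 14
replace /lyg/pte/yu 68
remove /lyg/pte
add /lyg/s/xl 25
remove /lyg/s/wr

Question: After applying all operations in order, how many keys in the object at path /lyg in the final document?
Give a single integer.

After op 1 (add /k/bw/4 14): {"k":{"a":[87,0,49,68,35],"bw":[49,88,10,35,14,44],"k":{"jvx":86,"r":10,"uz":52,"xga":47}},"lyg":{"pte":{"wv":47,"yu":1},"s":{"h":78,"wr":82},"wxg":{"dju":79,"dq":28}},"zsr":{"pvy":{"sdf":66,"xv":5,"za":86},"q":[68,51,18,95]}}
After op 2 (replace /lyg/pte/yu 68): {"k":{"a":[87,0,49,68,35],"bw":[49,88,10,35,14,44],"k":{"jvx":86,"r":10,"uz":52,"xga":47}},"lyg":{"pte":{"wv":47,"yu":68},"s":{"h":78,"wr":82},"wxg":{"dju":79,"dq":28}},"zsr":{"pvy":{"sdf":66,"xv":5,"za":86},"q":[68,51,18,95]}}
After op 3 (remove /lyg/pte): {"k":{"a":[87,0,49,68,35],"bw":[49,88,10,35,14,44],"k":{"jvx":86,"r":10,"uz":52,"xga":47}},"lyg":{"s":{"h":78,"wr":82},"wxg":{"dju":79,"dq":28}},"zsr":{"pvy":{"sdf":66,"xv":5,"za":86},"q":[68,51,18,95]}}
After op 4 (add /lyg/s/xl 25): {"k":{"a":[87,0,49,68,35],"bw":[49,88,10,35,14,44],"k":{"jvx":86,"r":10,"uz":52,"xga":47}},"lyg":{"s":{"h":78,"wr":82,"xl":25},"wxg":{"dju":79,"dq":28}},"zsr":{"pvy":{"sdf":66,"xv":5,"za":86},"q":[68,51,18,95]}}
After op 5 (remove /lyg/s/wr): {"k":{"a":[87,0,49,68,35],"bw":[49,88,10,35,14,44],"k":{"jvx":86,"r":10,"uz":52,"xga":47}},"lyg":{"s":{"h":78,"xl":25},"wxg":{"dju":79,"dq":28}},"zsr":{"pvy":{"sdf":66,"xv":5,"za":86},"q":[68,51,18,95]}}
Size at path /lyg: 2

Answer: 2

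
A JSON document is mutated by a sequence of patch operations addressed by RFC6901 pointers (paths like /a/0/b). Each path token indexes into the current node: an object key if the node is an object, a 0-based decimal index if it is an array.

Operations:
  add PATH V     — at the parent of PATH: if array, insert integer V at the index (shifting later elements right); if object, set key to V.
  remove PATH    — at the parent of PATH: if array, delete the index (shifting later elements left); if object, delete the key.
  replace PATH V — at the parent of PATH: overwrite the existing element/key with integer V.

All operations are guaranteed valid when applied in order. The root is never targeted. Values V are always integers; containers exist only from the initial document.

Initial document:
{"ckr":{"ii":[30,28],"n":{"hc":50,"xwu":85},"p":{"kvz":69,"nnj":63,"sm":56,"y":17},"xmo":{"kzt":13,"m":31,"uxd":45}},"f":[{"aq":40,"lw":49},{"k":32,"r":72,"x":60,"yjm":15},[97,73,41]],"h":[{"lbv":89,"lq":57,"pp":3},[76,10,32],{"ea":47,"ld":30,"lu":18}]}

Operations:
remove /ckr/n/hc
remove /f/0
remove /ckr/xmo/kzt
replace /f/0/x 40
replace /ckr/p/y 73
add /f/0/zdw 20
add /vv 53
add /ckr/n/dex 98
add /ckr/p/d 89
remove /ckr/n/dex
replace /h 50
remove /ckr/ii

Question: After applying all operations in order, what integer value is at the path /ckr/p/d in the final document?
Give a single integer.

After op 1 (remove /ckr/n/hc): {"ckr":{"ii":[30,28],"n":{"xwu":85},"p":{"kvz":69,"nnj":63,"sm":56,"y":17},"xmo":{"kzt":13,"m":31,"uxd":45}},"f":[{"aq":40,"lw":49},{"k":32,"r":72,"x":60,"yjm":15},[97,73,41]],"h":[{"lbv":89,"lq":57,"pp":3},[76,10,32],{"ea":47,"ld":30,"lu":18}]}
After op 2 (remove /f/0): {"ckr":{"ii":[30,28],"n":{"xwu":85},"p":{"kvz":69,"nnj":63,"sm":56,"y":17},"xmo":{"kzt":13,"m":31,"uxd":45}},"f":[{"k":32,"r":72,"x":60,"yjm":15},[97,73,41]],"h":[{"lbv":89,"lq":57,"pp":3},[76,10,32],{"ea":47,"ld":30,"lu":18}]}
After op 3 (remove /ckr/xmo/kzt): {"ckr":{"ii":[30,28],"n":{"xwu":85},"p":{"kvz":69,"nnj":63,"sm":56,"y":17},"xmo":{"m":31,"uxd":45}},"f":[{"k":32,"r":72,"x":60,"yjm":15},[97,73,41]],"h":[{"lbv":89,"lq":57,"pp":3},[76,10,32],{"ea":47,"ld":30,"lu":18}]}
After op 4 (replace /f/0/x 40): {"ckr":{"ii":[30,28],"n":{"xwu":85},"p":{"kvz":69,"nnj":63,"sm":56,"y":17},"xmo":{"m":31,"uxd":45}},"f":[{"k":32,"r":72,"x":40,"yjm":15},[97,73,41]],"h":[{"lbv":89,"lq":57,"pp":3},[76,10,32],{"ea":47,"ld":30,"lu":18}]}
After op 5 (replace /ckr/p/y 73): {"ckr":{"ii":[30,28],"n":{"xwu":85},"p":{"kvz":69,"nnj":63,"sm":56,"y":73},"xmo":{"m":31,"uxd":45}},"f":[{"k":32,"r":72,"x":40,"yjm":15},[97,73,41]],"h":[{"lbv":89,"lq":57,"pp":3},[76,10,32],{"ea":47,"ld":30,"lu":18}]}
After op 6 (add /f/0/zdw 20): {"ckr":{"ii":[30,28],"n":{"xwu":85},"p":{"kvz":69,"nnj":63,"sm":56,"y":73},"xmo":{"m":31,"uxd":45}},"f":[{"k":32,"r":72,"x":40,"yjm":15,"zdw":20},[97,73,41]],"h":[{"lbv":89,"lq":57,"pp":3},[76,10,32],{"ea":47,"ld":30,"lu":18}]}
After op 7 (add /vv 53): {"ckr":{"ii":[30,28],"n":{"xwu":85},"p":{"kvz":69,"nnj":63,"sm":56,"y":73},"xmo":{"m":31,"uxd":45}},"f":[{"k":32,"r":72,"x":40,"yjm":15,"zdw":20},[97,73,41]],"h":[{"lbv":89,"lq":57,"pp":3},[76,10,32],{"ea":47,"ld":30,"lu":18}],"vv":53}
After op 8 (add /ckr/n/dex 98): {"ckr":{"ii":[30,28],"n":{"dex":98,"xwu":85},"p":{"kvz":69,"nnj":63,"sm":56,"y":73},"xmo":{"m":31,"uxd":45}},"f":[{"k":32,"r":72,"x":40,"yjm":15,"zdw":20},[97,73,41]],"h":[{"lbv":89,"lq":57,"pp":3},[76,10,32],{"ea":47,"ld":30,"lu":18}],"vv":53}
After op 9 (add /ckr/p/d 89): {"ckr":{"ii":[30,28],"n":{"dex":98,"xwu":85},"p":{"d":89,"kvz":69,"nnj":63,"sm":56,"y":73},"xmo":{"m":31,"uxd":45}},"f":[{"k":32,"r":72,"x":40,"yjm":15,"zdw":20},[97,73,41]],"h":[{"lbv":89,"lq":57,"pp":3},[76,10,32],{"ea":47,"ld":30,"lu":18}],"vv":53}
After op 10 (remove /ckr/n/dex): {"ckr":{"ii":[30,28],"n":{"xwu":85},"p":{"d":89,"kvz":69,"nnj":63,"sm":56,"y":73},"xmo":{"m":31,"uxd":45}},"f":[{"k":32,"r":72,"x":40,"yjm":15,"zdw":20},[97,73,41]],"h":[{"lbv":89,"lq":57,"pp":3},[76,10,32],{"ea":47,"ld":30,"lu":18}],"vv":53}
After op 11 (replace /h 50): {"ckr":{"ii":[30,28],"n":{"xwu":85},"p":{"d":89,"kvz":69,"nnj":63,"sm":56,"y":73},"xmo":{"m":31,"uxd":45}},"f":[{"k":32,"r":72,"x":40,"yjm":15,"zdw":20},[97,73,41]],"h":50,"vv":53}
After op 12 (remove /ckr/ii): {"ckr":{"n":{"xwu":85},"p":{"d":89,"kvz":69,"nnj":63,"sm":56,"y":73},"xmo":{"m":31,"uxd":45}},"f":[{"k":32,"r":72,"x":40,"yjm":15,"zdw":20},[97,73,41]],"h":50,"vv":53}
Value at /ckr/p/d: 89

Answer: 89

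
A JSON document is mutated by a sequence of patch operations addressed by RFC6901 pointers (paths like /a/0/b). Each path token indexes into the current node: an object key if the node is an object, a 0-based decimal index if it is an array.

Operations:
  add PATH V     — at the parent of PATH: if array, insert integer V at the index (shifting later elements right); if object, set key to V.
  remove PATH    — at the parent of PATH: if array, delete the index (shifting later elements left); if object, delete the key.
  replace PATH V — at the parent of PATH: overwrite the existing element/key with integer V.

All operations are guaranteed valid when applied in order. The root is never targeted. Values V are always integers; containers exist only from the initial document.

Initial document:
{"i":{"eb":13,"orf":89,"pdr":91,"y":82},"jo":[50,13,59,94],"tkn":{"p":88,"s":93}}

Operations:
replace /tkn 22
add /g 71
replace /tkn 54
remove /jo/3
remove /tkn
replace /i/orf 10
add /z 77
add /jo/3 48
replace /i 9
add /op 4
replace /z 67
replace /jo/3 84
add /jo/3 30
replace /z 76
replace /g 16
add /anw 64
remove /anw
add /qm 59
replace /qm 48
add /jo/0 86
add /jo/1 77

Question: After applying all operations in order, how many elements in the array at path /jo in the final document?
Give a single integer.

Answer: 7

Derivation:
After op 1 (replace /tkn 22): {"i":{"eb":13,"orf":89,"pdr":91,"y":82},"jo":[50,13,59,94],"tkn":22}
After op 2 (add /g 71): {"g":71,"i":{"eb":13,"orf":89,"pdr":91,"y":82},"jo":[50,13,59,94],"tkn":22}
After op 3 (replace /tkn 54): {"g":71,"i":{"eb":13,"orf":89,"pdr":91,"y":82},"jo":[50,13,59,94],"tkn":54}
After op 4 (remove /jo/3): {"g":71,"i":{"eb":13,"orf":89,"pdr":91,"y":82},"jo":[50,13,59],"tkn":54}
After op 5 (remove /tkn): {"g":71,"i":{"eb":13,"orf":89,"pdr":91,"y":82},"jo":[50,13,59]}
After op 6 (replace /i/orf 10): {"g":71,"i":{"eb":13,"orf":10,"pdr":91,"y":82},"jo":[50,13,59]}
After op 7 (add /z 77): {"g":71,"i":{"eb":13,"orf":10,"pdr":91,"y":82},"jo":[50,13,59],"z":77}
After op 8 (add /jo/3 48): {"g":71,"i":{"eb":13,"orf":10,"pdr":91,"y":82},"jo":[50,13,59,48],"z":77}
After op 9 (replace /i 9): {"g":71,"i":9,"jo":[50,13,59,48],"z":77}
After op 10 (add /op 4): {"g":71,"i":9,"jo":[50,13,59,48],"op":4,"z":77}
After op 11 (replace /z 67): {"g":71,"i":9,"jo":[50,13,59,48],"op":4,"z":67}
After op 12 (replace /jo/3 84): {"g":71,"i":9,"jo":[50,13,59,84],"op":4,"z":67}
After op 13 (add /jo/3 30): {"g":71,"i":9,"jo":[50,13,59,30,84],"op":4,"z":67}
After op 14 (replace /z 76): {"g":71,"i":9,"jo":[50,13,59,30,84],"op":4,"z":76}
After op 15 (replace /g 16): {"g":16,"i":9,"jo":[50,13,59,30,84],"op":4,"z":76}
After op 16 (add /anw 64): {"anw":64,"g":16,"i":9,"jo":[50,13,59,30,84],"op":4,"z":76}
After op 17 (remove /anw): {"g":16,"i":9,"jo":[50,13,59,30,84],"op":4,"z":76}
After op 18 (add /qm 59): {"g":16,"i":9,"jo":[50,13,59,30,84],"op":4,"qm":59,"z":76}
After op 19 (replace /qm 48): {"g":16,"i":9,"jo":[50,13,59,30,84],"op":4,"qm":48,"z":76}
After op 20 (add /jo/0 86): {"g":16,"i":9,"jo":[86,50,13,59,30,84],"op":4,"qm":48,"z":76}
After op 21 (add /jo/1 77): {"g":16,"i":9,"jo":[86,77,50,13,59,30,84],"op":4,"qm":48,"z":76}
Size at path /jo: 7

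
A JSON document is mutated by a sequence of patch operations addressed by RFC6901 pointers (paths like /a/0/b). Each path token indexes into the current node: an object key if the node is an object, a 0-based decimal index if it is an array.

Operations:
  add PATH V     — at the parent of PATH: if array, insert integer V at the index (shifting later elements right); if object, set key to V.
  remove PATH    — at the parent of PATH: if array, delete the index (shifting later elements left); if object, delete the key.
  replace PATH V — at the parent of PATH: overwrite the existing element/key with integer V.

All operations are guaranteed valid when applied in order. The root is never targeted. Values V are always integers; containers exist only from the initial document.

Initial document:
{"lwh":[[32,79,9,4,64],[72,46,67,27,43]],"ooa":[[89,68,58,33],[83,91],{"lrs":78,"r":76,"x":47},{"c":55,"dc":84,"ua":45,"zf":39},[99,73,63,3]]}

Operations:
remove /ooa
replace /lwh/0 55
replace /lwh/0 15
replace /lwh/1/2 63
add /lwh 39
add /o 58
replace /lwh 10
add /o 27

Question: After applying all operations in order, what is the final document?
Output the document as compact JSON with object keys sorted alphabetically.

After op 1 (remove /ooa): {"lwh":[[32,79,9,4,64],[72,46,67,27,43]]}
After op 2 (replace /lwh/0 55): {"lwh":[55,[72,46,67,27,43]]}
After op 3 (replace /lwh/0 15): {"lwh":[15,[72,46,67,27,43]]}
After op 4 (replace /lwh/1/2 63): {"lwh":[15,[72,46,63,27,43]]}
After op 5 (add /lwh 39): {"lwh":39}
After op 6 (add /o 58): {"lwh":39,"o":58}
After op 7 (replace /lwh 10): {"lwh":10,"o":58}
After op 8 (add /o 27): {"lwh":10,"o":27}

Answer: {"lwh":10,"o":27}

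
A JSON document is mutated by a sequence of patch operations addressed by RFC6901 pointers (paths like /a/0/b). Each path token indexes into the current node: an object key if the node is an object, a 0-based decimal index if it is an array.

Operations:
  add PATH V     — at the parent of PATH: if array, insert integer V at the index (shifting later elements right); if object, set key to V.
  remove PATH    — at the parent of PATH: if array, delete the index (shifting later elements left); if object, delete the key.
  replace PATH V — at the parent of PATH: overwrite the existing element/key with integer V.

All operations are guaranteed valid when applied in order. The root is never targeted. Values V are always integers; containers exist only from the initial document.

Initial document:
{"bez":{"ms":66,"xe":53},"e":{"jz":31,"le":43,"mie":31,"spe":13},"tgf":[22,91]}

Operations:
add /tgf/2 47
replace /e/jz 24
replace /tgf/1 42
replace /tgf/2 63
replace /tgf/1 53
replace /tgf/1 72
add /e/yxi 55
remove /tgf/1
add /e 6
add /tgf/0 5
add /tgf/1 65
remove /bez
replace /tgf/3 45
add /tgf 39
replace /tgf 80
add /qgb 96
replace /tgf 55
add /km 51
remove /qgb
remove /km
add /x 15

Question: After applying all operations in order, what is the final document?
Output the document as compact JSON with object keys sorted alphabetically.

After op 1 (add /tgf/2 47): {"bez":{"ms":66,"xe":53},"e":{"jz":31,"le":43,"mie":31,"spe":13},"tgf":[22,91,47]}
After op 2 (replace /e/jz 24): {"bez":{"ms":66,"xe":53},"e":{"jz":24,"le":43,"mie":31,"spe":13},"tgf":[22,91,47]}
After op 3 (replace /tgf/1 42): {"bez":{"ms":66,"xe":53},"e":{"jz":24,"le":43,"mie":31,"spe":13},"tgf":[22,42,47]}
After op 4 (replace /tgf/2 63): {"bez":{"ms":66,"xe":53},"e":{"jz":24,"le":43,"mie":31,"spe":13},"tgf":[22,42,63]}
After op 5 (replace /tgf/1 53): {"bez":{"ms":66,"xe":53},"e":{"jz":24,"le":43,"mie":31,"spe":13},"tgf":[22,53,63]}
After op 6 (replace /tgf/1 72): {"bez":{"ms":66,"xe":53},"e":{"jz":24,"le":43,"mie":31,"spe":13},"tgf":[22,72,63]}
After op 7 (add /e/yxi 55): {"bez":{"ms":66,"xe":53},"e":{"jz":24,"le":43,"mie":31,"spe":13,"yxi":55},"tgf":[22,72,63]}
After op 8 (remove /tgf/1): {"bez":{"ms":66,"xe":53},"e":{"jz":24,"le":43,"mie":31,"spe":13,"yxi":55},"tgf":[22,63]}
After op 9 (add /e 6): {"bez":{"ms":66,"xe":53},"e":6,"tgf":[22,63]}
After op 10 (add /tgf/0 5): {"bez":{"ms":66,"xe":53},"e":6,"tgf":[5,22,63]}
After op 11 (add /tgf/1 65): {"bez":{"ms":66,"xe":53},"e":6,"tgf":[5,65,22,63]}
After op 12 (remove /bez): {"e":6,"tgf":[5,65,22,63]}
After op 13 (replace /tgf/3 45): {"e":6,"tgf":[5,65,22,45]}
After op 14 (add /tgf 39): {"e":6,"tgf":39}
After op 15 (replace /tgf 80): {"e":6,"tgf":80}
After op 16 (add /qgb 96): {"e":6,"qgb":96,"tgf":80}
After op 17 (replace /tgf 55): {"e":6,"qgb":96,"tgf":55}
After op 18 (add /km 51): {"e":6,"km":51,"qgb":96,"tgf":55}
After op 19 (remove /qgb): {"e":6,"km":51,"tgf":55}
After op 20 (remove /km): {"e":6,"tgf":55}
After op 21 (add /x 15): {"e":6,"tgf":55,"x":15}

Answer: {"e":6,"tgf":55,"x":15}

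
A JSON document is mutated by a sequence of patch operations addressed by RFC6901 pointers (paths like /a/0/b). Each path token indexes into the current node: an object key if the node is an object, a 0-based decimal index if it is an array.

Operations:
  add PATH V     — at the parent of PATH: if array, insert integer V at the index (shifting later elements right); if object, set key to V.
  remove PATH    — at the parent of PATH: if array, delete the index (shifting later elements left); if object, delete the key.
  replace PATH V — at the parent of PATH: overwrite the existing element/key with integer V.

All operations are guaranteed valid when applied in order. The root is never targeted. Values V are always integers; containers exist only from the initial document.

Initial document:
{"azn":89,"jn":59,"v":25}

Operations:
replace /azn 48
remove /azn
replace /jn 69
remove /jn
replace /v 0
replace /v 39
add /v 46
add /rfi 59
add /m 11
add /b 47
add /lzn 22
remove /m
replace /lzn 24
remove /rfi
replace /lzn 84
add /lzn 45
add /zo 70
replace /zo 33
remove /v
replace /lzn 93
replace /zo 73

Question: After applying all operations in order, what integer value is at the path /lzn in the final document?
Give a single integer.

Answer: 93

Derivation:
After op 1 (replace /azn 48): {"azn":48,"jn":59,"v":25}
After op 2 (remove /azn): {"jn":59,"v":25}
After op 3 (replace /jn 69): {"jn":69,"v":25}
After op 4 (remove /jn): {"v":25}
After op 5 (replace /v 0): {"v":0}
After op 6 (replace /v 39): {"v":39}
After op 7 (add /v 46): {"v":46}
After op 8 (add /rfi 59): {"rfi":59,"v":46}
After op 9 (add /m 11): {"m":11,"rfi":59,"v":46}
After op 10 (add /b 47): {"b":47,"m":11,"rfi":59,"v":46}
After op 11 (add /lzn 22): {"b":47,"lzn":22,"m":11,"rfi":59,"v":46}
After op 12 (remove /m): {"b":47,"lzn":22,"rfi":59,"v":46}
After op 13 (replace /lzn 24): {"b":47,"lzn":24,"rfi":59,"v":46}
After op 14 (remove /rfi): {"b":47,"lzn":24,"v":46}
After op 15 (replace /lzn 84): {"b":47,"lzn":84,"v":46}
After op 16 (add /lzn 45): {"b":47,"lzn":45,"v":46}
After op 17 (add /zo 70): {"b":47,"lzn":45,"v":46,"zo":70}
After op 18 (replace /zo 33): {"b":47,"lzn":45,"v":46,"zo":33}
After op 19 (remove /v): {"b":47,"lzn":45,"zo":33}
After op 20 (replace /lzn 93): {"b":47,"lzn":93,"zo":33}
After op 21 (replace /zo 73): {"b":47,"lzn":93,"zo":73}
Value at /lzn: 93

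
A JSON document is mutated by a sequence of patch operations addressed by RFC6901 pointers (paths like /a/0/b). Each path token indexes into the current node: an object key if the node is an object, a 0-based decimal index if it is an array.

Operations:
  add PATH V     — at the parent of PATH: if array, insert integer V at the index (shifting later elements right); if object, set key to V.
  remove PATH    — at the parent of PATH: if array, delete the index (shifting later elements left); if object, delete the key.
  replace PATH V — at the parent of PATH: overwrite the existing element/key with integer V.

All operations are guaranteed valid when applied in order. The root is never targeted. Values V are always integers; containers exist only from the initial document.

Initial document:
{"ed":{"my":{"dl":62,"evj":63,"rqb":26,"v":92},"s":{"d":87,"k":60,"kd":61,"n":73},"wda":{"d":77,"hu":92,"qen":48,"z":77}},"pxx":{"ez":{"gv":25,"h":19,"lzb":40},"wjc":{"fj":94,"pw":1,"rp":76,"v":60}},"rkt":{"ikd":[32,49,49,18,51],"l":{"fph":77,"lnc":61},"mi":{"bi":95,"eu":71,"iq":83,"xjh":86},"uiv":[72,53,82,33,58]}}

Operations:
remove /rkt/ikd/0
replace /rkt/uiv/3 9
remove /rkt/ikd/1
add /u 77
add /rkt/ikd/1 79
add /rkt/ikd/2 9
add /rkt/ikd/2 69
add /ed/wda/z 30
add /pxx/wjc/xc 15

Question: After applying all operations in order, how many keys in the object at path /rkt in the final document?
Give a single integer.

Answer: 4

Derivation:
After op 1 (remove /rkt/ikd/0): {"ed":{"my":{"dl":62,"evj":63,"rqb":26,"v":92},"s":{"d":87,"k":60,"kd":61,"n":73},"wda":{"d":77,"hu":92,"qen":48,"z":77}},"pxx":{"ez":{"gv":25,"h":19,"lzb":40},"wjc":{"fj":94,"pw":1,"rp":76,"v":60}},"rkt":{"ikd":[49,49,18,51],"l":{"fph":77,"lnc":61},"mi":{"bi":95,"eu":71,"iq":83,"xjh":86},"uiv":[72,53,82,33,58]}}
After op 2 (replace /rkt/uiv/3 9): {"ed":{"my":{"dl":62,"evj":63,"rqb":26,"v":92},"s":{"d":87,"k":60,"kd":61,"n":73},"wda":{"d":77,"hu":92,"qen":48,"z":77}},"pxx":{"ez":{"gv":25,"h":19,"lzb":40},"wjc":{"fj":94,"pw":1,"rp":76,"v":60}},"rkt":{"ikd":[49,49,18,51],"l":{"fph":77,"lnc":61},"mi":{"bi":95,"eu":71,"iq":83,"xjh":86},"uiv":[72,53,82,9,58]}}
After op 3 (remove /rkt/ikd/1): {"ed":{"my":{"dl":62,"evj":63,"rqb":26,"v":92},"s":{"d":87,"k":60,"kd":61,"n":73},"wda":{"d":77,"hu":92,"qen":48,"z":77}},"pxx":{"ez":{"gv":25,"h":19,"lzb":40},"wjc":{"fj":94,"pw":1,"rp":76,"v":60}},"rkt":{"ikd":[49,18,51],"l":{"fph":77,"lnc":61},"mi":{"bi":95,"eu":71,"iq":83,"xjh":86},"uiv":[72,53,82,9,58]}}
After op 4 (add /u 77): {"ed":{"my":{"dl":62,"evj":63,"rqb":26,"v":92},"s":{"d":87,"k":60,"kd":61,"n":73},"wda":{"d":77,"hu":92,"qen":48,"z":77}},"pxx":{"ez":{"gv":25,"h":19,"lzb":40},"wjc":{"fj":94,"pw":1,"rp":76,"v":60}},"rkt":{"ikd":[49,18,51],"l":{"fph":77,"lnc":61},"mi":{"bi":95,"eu":71,"iq":83,"xjh":86},"uiv":[72,53,82,9,58]},"u":77}
After op 5 (add /rkt/ikd/1 79): {"ed":{"my":{"dl":62,"evj":63,"rqb":26,"v":92},"s":{"d":87,"k":60,"kd":61,"n":73},"wda":{"d":77,"hu":92,"qen":48,"z":77}},"pxx":{"ez":{"gv":25,"h":19,"lzb":40},"wjc":{"fj":94,"pw":1,"rp":76,"v":60}},"rkt":{"ikd":[49,79,18,51],"l":{"fph":77,"lnc":61},"mi":{"bi":95,"eu":71,"iq":83,"xjh":86},"uiv":[72,53,82,9,58]},"u":77}
After op 6 (add /rkt/ikd/2 9): {"ed":{"my":{"dl":62,"evj":63,"rqb":26,"v":92},"s":{"d":87,"k":60,"kd":61,"n":73},"wda":{"d":77,"hu":92,"qen":48,"z":77}},"pxx":{"ez":{"gv":25,"h":19,"lzb":40},"wjc":{"fj":94,"pw":1,"rp":76,"v":60}},"rkt":{"ikd":[49,79,9,18,51],"l":{"fph":77,"lnc":61},"mi":{"bi":95,"eu":71,"iq":83,"xjh":86},"uiv":[72,53,82,9,58]},"u":77}
After op 7 (add /rkt/ikd/2 69): {"ed":{"my":{"dl":62,"evj":63,"rqb":26,"v":92},"s":{"d":87,"k":60,"kd":61,"n":73},"wda":{"d":77,"hu":92,"qen":48,"z":77}},"pxx":{"ez":{"gv":25,"h":19,"lzb":40},"wjc":{"fj":94,"pw":1,"rp":76,"v":60}},"rkt":{"ikd":[49,79,69,9,18,51],"l":{"fph":77,"lnc":61},"mi":{"bi":95,"eu":71,"iq":83,"xjh":86},"uiv":[72,53,82,9,58]},"u":77}
After op 8 (add /ed/wda/z 30): {"ed":{"my":{"dl":62,"evj":63,"rqb":26,"v":92},"s":{"d":87,"k":60,"kd":61,"n":73},"wda":{"d":77,"hu":92,"qen":48,"z":30}},"pxx":{"ez":{"gv":25,"h":19,"lzb":40},"wjc":{"fj":94,"pw":1,"rp":76,"v":60}},"rkt":{"ikd":[49,79,69,9,18,51],"l":{"fph":77,"lnc":61},"mi":{"bi":95,"eu":71,"iq":83,"xjh":86},"uiv":[72,53,82,9,58]},"u":77}
After op 9 (add /pxx/wjc/xc 15): {"ed":{"my":{"dl":62,"evj":63,"rqb":26,"v":92},"s":{"d":87,"k":60,"kd":61,"n":73},"wda":{"d":77,"hu":92,"qen":48,"z":30}},"pxx":{"ez":{"gv":25,"h":19,"lzb":40},"wjc":{"fj":94,"pw":1,"rp":76,"v":60,"xc":15}},"rkt":{"ikd":[49,79,69,9,18,51],"l":{"fph":77,"lnc":61},"mi":{"bi":95,"eu":71,"iq":83,"xjh":86},"uiv":[72,53,82,9,58]},"u":77}
Size at path /rkt: 4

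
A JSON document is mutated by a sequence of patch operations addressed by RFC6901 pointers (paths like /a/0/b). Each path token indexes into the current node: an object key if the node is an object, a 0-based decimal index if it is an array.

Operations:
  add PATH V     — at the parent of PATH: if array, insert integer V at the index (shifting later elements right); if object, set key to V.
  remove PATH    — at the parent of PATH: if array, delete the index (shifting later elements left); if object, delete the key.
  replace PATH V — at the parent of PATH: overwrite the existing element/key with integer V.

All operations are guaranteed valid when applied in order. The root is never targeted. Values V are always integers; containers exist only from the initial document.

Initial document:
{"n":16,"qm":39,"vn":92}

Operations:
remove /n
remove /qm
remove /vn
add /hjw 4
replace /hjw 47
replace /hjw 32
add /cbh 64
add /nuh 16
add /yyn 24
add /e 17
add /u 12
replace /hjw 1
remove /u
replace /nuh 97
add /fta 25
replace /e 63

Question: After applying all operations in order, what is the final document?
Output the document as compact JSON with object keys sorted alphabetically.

Answer: {"cbh":64,"e":63,"fta":25,"hjw":1,"nuh":97,"yyn":24}

Derivation:
After op 1 (remove /n): {"qm":39,"vn":92}
After op 2 (remove /qm): {"vn":92}
After op 3 (remove /vn): {}
After op 4 (add /hjw 4): {"hjw":4}
After op 5 (replace /hjw 47): {"hjw":47}
After op 6 (replace /hjw 32): {"hjw":32}
After op 7 (add /cbh 64): {"cbh":64,"hjw":32}
After op 8 (add /nuh 16): {"cbh":64,"hjw":32,"nuh":16}
After op 9 (add /yyn 24): {"cbh":64,"hjw":32,"nuh":16,"yyn":24}
After op 10 (add /e 17): {"cbh":64,"e":17,"hjw":32,"nuh":16,"yyn":24}
After op 11 (add /u 12): {"cbh":64,"e":17,"hjw":32,"nuh":16,"u":12,"yyn":24}
After op 12 (replace /hjw 1): {"cbh":64,"e":17,"hjw":1,"nuh":16,"u":12,"yyn":24}
After op 13 (remove /u): {"cbh":64,"e":17,"hjw":1,"nuh":16,"yyn":24}
After op 14 (replace /nuh 97): {"cbh":64,"e":17,"hjw":1,"nuh":97,"yyn":24}
After op 15 (add /fta 25): {"cbh":64,"e":17,"fta":25,"hjw":1,"nuh":97,"yyn":24}
After op 16 (replace /e 63): {"cbh":64,"e":63,"fta":25,"hjw":1,"nuh":97,"yyn":24}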